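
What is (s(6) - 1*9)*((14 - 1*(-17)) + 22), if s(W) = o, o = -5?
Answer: -742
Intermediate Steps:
s(W) = -5
(s(6) - 1*9)*((14 - 1*(-17)) + 22) = (-5 - 1*9)*((14 - 1*(-17)) + 22) = (-5 - 9)*((14 + 17) + 22) = -14*(31 + 22) = -14*53 = -742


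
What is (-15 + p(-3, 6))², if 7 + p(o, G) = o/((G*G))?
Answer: 70225/144 ≈ 487.67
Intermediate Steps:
p(o, G) = -7 + o/G² (p(o, G) = -7 + o/((G*G)) = -7 + o/(G²) = -7 + o/G²)
(-15 + p(-3, 6))² = (-15 + (-7 - 3/6²))² = (-15 + (-7 - 3*1/36))² = (-15 + (-7 - 1/12))² = (-15 - 85/12)² = (-265/12)² = 70225/144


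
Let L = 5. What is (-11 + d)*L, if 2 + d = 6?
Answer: -35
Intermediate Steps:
d = 4 (d = -2 + 6 = 4)
(-11 + d)*L = (-11 + 4)*5 = -7*5 = -35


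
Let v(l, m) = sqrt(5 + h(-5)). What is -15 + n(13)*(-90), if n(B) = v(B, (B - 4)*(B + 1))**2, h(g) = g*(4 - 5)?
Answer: -915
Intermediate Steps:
h(g) = -g (h(g) = g*(-1) = -g)
v(l, m) = sqrt(10) (v(l, m) = sqrt(5 - 1*(-5)) = sqrt(5 + 5) = sqrt(10))
n(B) = 10 (n(B) = (sqrt(10))**2 = 10)
-15 + n(13)*(-90) = -15 + 10*(-90) = -15 - 900 = -915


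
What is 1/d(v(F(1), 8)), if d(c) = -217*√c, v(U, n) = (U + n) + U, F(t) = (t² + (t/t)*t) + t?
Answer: -√14/3038 ≈ -0.0012316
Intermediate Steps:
F(t) = t² + 2*t (F(t) = (t² + 1*t) + t = (t² + t) + t = (t + t²) + t = t² + 2*t)
v(U, n) = n + 2*U
1/d(v(F(1), 8)) = 1/(-217*√(8 + 2*(1*(2 + 1)))) = 1/(-217*√(8 + 2*(1*3))) = 1/(-217*√(8 + 2*3)) = 1/(-217*√(8 + 6)) = 1/(-217*√14) = -√14/3038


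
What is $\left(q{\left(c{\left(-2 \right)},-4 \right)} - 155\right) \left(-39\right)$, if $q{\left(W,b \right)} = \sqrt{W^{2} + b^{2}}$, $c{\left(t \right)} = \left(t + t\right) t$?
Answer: $6045 - 156 \sqrt{5} \approx 5696.2$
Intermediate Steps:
$c{\left(t \right)} = 2 t^{2}$ ($c{\left(t \right)} = 2 t t = 2 t^{2}$)
$\left(q{\left(c{\left(-2 \right)},-4 \right)} - 155\right) \left(-39\right) = \left(\sqrt{\left(2 \left(-2\right)^{2}\right)^{2} + \left(-4\right)^{2}} - 155\right) \left(-39\right) = \left(\sqrt{\left(2 \cdot 4\right)^{2} + 16} - 155\right) \left(-39\right) = \left(\sqrt{8^{2} + 16} - 155\right) \left(-39\right) = \left(\sqrt{64 + 16} - 155\right) \left(-39\right) = \left(\sqrt{80} - 155\right) \left(-39\right) = \left(4 \sqrt{5} - 155\right) \left(-39\right) = \left(-155 + 4 \sqrt{5}\right) \left(-39\right) = 6045 - 156 \sqrt{5}$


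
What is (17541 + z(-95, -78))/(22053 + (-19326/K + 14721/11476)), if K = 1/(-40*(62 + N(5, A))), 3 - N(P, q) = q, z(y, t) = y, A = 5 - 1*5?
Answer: 200210296/576894552549 ≈ 0.00034705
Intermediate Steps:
A = 0 (A = 5 - 5 = 0)
N(P, q) = 3 - q
K = -1/2600 (K = 1/(-40*(62 + (3 - 1*0))) = 1/(-40*(62 + (3 + 0))) = 1/(-40*(62 + 3)) = 1/(-40*65) = 1/(-2600) = -1/2600 ≈ -0.00038462)
(17541 + z(-95, -78))/(22053 + (-19326/K + 14721/11476)) = (17541 - 95)/(22053 + (-19326/(-1/2600) + 14721/11476)) = 17446/(22053 + (-19326*(-2600) + 14721*(1/11476))) = 17446/(22053 + (50247600 + 14721/11476)) = 17446/(22053 + 576641472321/11476) = 17446/(576894552549/11476) = 17446*(11476/576894552549) = 200210296/576894552549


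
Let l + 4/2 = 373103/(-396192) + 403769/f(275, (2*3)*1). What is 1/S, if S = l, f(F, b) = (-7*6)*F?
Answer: -762669600/28905237083 ≈ -0.026385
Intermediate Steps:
f(F, b) = -42*F
l = -28905237083/762669600 (l = -2 + (373103/(-396192) + 403769/((-42*275))) = -2 + (373103*(-1/396192) + 403769/(-11550)) = -2 + (-373103/396192 + 403769*(-1/11550)) = -2 + (-373103/396192 - 403769/11550) = -2 - 27379897883/762669600 = -28905237083/762669600 ≈ -37.900)
S = -28905237083/762669600 ≈ -37.900
1/S = 1/(-28905237083/762669600) = -762669600/28905237083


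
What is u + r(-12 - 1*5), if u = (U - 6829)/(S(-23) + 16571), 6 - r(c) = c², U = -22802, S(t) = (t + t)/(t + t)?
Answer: -1573169/5524 ≈ -284.79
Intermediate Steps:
S(t) = 1 (S(t) = (2*t)/((2*t)) = (2*t)*(1/(2*t)) = 1)
r(c) = 6 - c²
u = -9877/5524 (u = (-22802 - 6829)/(1 + 16571) = -29631/16572 = -29631*1/16572 = -9877/5524 ≈ -1.7880)
u + r(-12 - 1*5) = -9877/5524 + (6 - (-12 - 1*5)²) = -9877/5524 + (6 - (-12 - 5)²) = -9877/5524 + (6 - 1*(-17)²) = -9877/5524 + (6 - 1*289) = -9877/5524 + (6 - 289) = -9877/5524 - 283 = -1573169/5524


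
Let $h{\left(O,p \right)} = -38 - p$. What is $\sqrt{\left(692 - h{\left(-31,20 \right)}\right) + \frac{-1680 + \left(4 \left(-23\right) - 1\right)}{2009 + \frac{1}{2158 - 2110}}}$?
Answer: $\frac{\sqrt{6966285782718}}{96433} \approx 27.37$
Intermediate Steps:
$\sqrt{\left(692 - h{\left(-31,20 \right)}\right) + \frac{-1680 + \left(4 \left(-23\right) - 1\right)}{2009 + \frac{1}{2158 - 2110}}} = \sqrt{\left(692 - \left(-38 - 20\right)\right) + \frac{-1680 + \left(4 \left(-23\right) - 1\right)}{2009 + \frac{1}{2158 - 2110}}} = \sqrt{\left(692 - \left(-38 - 20\right)\right) + \frac{-1680 - 93}{2009 + \frac{1}{48}}} = \sqrt{\left(692 - -58\right) + \frac{-1680 - 93}{2009 + \frac{1}{48}}} = \sqrt{\left(692 + 58\right) - \frac{1773}{\frac{96433}{48}}} = \sqrt{750 - \frac{85104}{96433}} = \sqrt{\frac{72239646}{96433}} = \frac{\sqrt{6966285782718}}{96433}$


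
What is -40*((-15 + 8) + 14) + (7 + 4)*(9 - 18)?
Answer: -379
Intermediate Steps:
-40*((-15 + 8) + 14) + (7 + 4)*(9 - 18) = -40*(-7 + 14) + 11*(-9) = -40*7 - 99 = -280 - 99 = -379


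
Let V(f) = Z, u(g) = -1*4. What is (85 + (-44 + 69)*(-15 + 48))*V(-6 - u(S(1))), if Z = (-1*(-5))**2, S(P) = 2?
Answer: 22750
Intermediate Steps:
u(g) = -4
Z = 25 (Z = 5**2 = 25)
V(f) = 25
(85 + (-44 + 69)*(-15 + 48))*V(-6 - u(S(1))) = (85 + (-44 + 69)*(-15 + 48))*25 = (85 + 25*33)*25 = (85 + 825)*25 = 910*25 = 22750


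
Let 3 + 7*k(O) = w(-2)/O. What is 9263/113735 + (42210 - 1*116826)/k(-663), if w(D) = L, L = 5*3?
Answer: 3282136378351/18993745 ≈ 1.7280e+5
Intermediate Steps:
L = 15
w(D) = 15
k(O) = -3/7 + 15/(7*O) (k(O) = -3/7 + (15/O)/7 = -3/7 + 15/(7*O))
9263/113735 + (42210 - 1*116826)/k(-663) = 9263/113735 + (42210 - 1*116826)/(((3/7)*(5 - 1*(-663))/(-663))) = 9263*(1/113735) + (42210 - 116826)/(((3/7)*(-1/663)*(5 + 663))) = 9263/113735 - 74616/((3/7)*(-1/663)*668) = 9263/113735 - 74616/(-668/1547) = 9263/113735 - 74616*(-1547/668) = 9263/113735 + 28857738/167 = 3282136378351/18993745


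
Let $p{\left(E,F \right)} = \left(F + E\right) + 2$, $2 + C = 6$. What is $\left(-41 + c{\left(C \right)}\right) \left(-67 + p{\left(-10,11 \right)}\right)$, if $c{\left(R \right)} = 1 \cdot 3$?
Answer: $2432$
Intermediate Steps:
$C = 4$ ($C = -2 + 6 = 4$)
$c{\left(R \right)} = 3$
$p{\left(E,F \right)} = 2 + E + F$ ($p{\left(E,F \right)} = \left(E + F\right) + 2 = 2 + E + F$)
$\left(-41 + c{\left(C \right)}\right) \left(-67 + p{\left(-10,11 \right)}\right) = \left(-41 + 3\right) \left(-67 + \left(2 - 10 + 11\right)\right) = - 38 \left(-67 + 3\right) = \left(-38\right) \left(-64\right) = 2432$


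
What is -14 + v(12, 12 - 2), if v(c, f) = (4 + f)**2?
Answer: 182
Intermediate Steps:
-14 + v(12, 12 - 2) = -14 + (4 + (12 - 2))**2 = -14 + (4 + 10)**2 = -14 + 14**2 = -14 + 196 = 182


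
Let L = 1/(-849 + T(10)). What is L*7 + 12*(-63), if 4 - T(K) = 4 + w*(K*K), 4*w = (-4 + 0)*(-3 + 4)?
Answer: -80893/107 ≈ -756.01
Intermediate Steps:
w = -1 (w = ((-4 + 0)*(-3 + 4))/4 = (-4*1)/4 = (¼)*(-4) = -1)
T(K) = K² (T(K) = 4 - (4 - K*K) = 4 - (4 - K²) = 4 + (-4 + K²) = K²)
L = -1/749 (L = 1/(-849 + 10²) = 1/(-849 + 100) = 1/(-749) = -1/749 ≈ -0.0013351)
L*7 + 12*(-63) = -1/749*7 + 12*(-63) = -1/107 - 756 = -80893/107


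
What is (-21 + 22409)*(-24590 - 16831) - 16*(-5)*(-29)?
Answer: -927335668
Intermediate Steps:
(-21 + 22409)*(-24590 - 16831) - 16*(-5)*(-29) = 22388*(-41421) + 80*(-29) = -927333348 - 2320 = -927335668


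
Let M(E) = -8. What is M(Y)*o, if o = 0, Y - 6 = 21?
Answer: 0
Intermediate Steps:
Y = 27 (Y = 6 + 21 = 27)
M(Y)*o = -8*0 = 0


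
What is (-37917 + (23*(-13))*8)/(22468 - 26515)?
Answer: 40309/4047 ≈ 9.9602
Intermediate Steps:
(-37917 + (23*(-13))*8)/(22468 - 26515) = (-37917 - 299*8)/(-4047) = (-37917 - 2392)*(-1/4047) = -40309*(-1/4047) = 40309/4047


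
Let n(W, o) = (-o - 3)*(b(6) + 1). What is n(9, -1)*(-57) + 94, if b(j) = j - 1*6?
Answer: 208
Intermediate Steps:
b(j) = -6 + j (b(j) = j - 6 = -6 + j)
n(W, o) = -3 - o (n(W, o) = (-o - 3)*((-6 + 6) + 1) = (-3 - o)*(0 + 1) = (-3 - o)*1 = -3 - o)
n(9, -1)*(-57) + 94 = (-3 - 1*(-1))*(-57) + 94 = (-3 + 1)*(-57) + 94 = -2*(-57) + 94 = 114 + 94 = 208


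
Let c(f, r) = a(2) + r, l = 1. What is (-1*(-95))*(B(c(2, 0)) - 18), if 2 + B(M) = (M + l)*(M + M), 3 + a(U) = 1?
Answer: -1520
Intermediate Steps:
a(U) = -2 (a(U) = -3 + 1 = -2)
c(f, r) = -2 + r
B(M) = -2 + 2*M*(1 + M) (B(M) = -2 + (M + 1)*(M + M) = -2 + (1 + M)*(2*M) = -2 + 2*M*(1 + M))
(-1*(-95))*(B(c(2, 0)) - 18) = (-1*(-95))*((-2 + 2*(-2 + 0) + 2*(-2 + 0)²) - 18) = 95*((-2 + 2*(-2) + 2*(-2)²) - 18) = 95*((-2 - 4 + 2*4) - 18) = 95*((-2 - 4 + 8) - 18) = 95*(2 - 18) = 95*(-16) = -1520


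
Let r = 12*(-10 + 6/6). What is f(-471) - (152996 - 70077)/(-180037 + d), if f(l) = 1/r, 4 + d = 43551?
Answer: 4409381/7370460 ≈ 0.59825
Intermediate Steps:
d = 43547 (d = -4 + 43551 = 43547)
r = -108 (r = 12*(-10 + 6*(⅙)) = 12*(-10 + 1) = 12*(-9) = -108)
f(l) = -1/108 (f(l) = 1/(-108) = -1/108)
f(-471) - (152996 - 70077)/(-180037 + d) = -1/108 - (152996 - 70077)/(-180037 + 43547) = -1/108 - 82919/(-136490) = -1/108 - 82919*(-1)/136490 = -1/108 - 1*(-82919/136490) = -1/108 + 82919/136490 = 4409381/7370460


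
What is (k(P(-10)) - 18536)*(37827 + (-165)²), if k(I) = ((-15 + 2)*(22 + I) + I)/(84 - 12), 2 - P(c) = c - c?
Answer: -1206083957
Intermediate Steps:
P(c) = 2 (P(c) = 2 - (c - c) = 2 - 1*0 = 2 + 0 = 2)
k(I) = -143/36 - I/6 (k(I) = (-13*(22 + I) + I)/72 = ((-286 - 13*I) + I)*(1/72) = (-286 - 12*I)*(1/72) = -143/36 - I/6)
(k(P(-10)) - 18536)*(37827 + (-165)²) = ((-143/36 - ⅙*2) - 18536)*(37827 + (-165)²) = ((-143/36 - ⅓) - 18536)*(37827 + 27225) = (-155/36 - 18536)*65052 = -667451/36*65052 = -1206083957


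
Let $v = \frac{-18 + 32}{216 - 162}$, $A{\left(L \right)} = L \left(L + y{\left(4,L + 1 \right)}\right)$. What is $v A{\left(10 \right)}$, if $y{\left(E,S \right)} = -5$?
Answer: $\frac{350}{27} \approx 12.963$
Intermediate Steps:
$A{\left(L \right)} = L \left(-5 + L\right)$ ($A{\left(L \right)} = L \left(L - 5\right) = L \left(-5 + L\right)$)
$v = \frac{7}{27}$ ($v = \frac{14}{54} = 14 \cdot \frac{1}{54} = \frac{7}{27} \approx 0.25926$)
$v A{\left(10 \right)} = \frac{7 \cdot 10 \left(-5 + 10\right)}{27} = \frac{7 \cdot 10 \cdot 5}{27} = \frac{7}{27} \cdot 50 = \frac{350}{27}$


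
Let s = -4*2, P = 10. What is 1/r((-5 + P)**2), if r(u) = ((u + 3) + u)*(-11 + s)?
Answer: -1/1007 ≈ -0.00099305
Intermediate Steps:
s = -8
r(u) = -57 - 38*u (r(u) = ((u + 3) + u)*(-11 - 8) = ((3 + u) + u)*(-19) = (3 + 2*u)*(-19) = -57 - 38*u)
1/r((-5 + P)**2) = 1/(-57 - 38*(-5 + 10)**2) = 1/(-57 - 38*5**2) = 1/(-57 - 38*25) = 1/(-57 - 950) = 1/(-1007) = -1/1007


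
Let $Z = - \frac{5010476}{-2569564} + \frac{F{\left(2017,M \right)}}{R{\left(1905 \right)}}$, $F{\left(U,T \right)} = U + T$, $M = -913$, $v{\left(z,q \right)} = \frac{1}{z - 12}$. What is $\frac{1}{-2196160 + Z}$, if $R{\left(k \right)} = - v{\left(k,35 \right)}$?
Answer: $- \frac{642391}{2753307129893} \approx -2.3332 \cdot 10^{-7}$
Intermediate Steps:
$v{\left(z,q \right)} = \frac{1}{-12 + z}$
$R{\left(k \right)} = - \frac{1}{-12 + k}$
$F{\left(U,T \right)} = T + U$
$Z = - \frac{1342513711333}{642391}$ ($Z = - \frac{5010476}{-2569564} + \frac{-913 + 2017}{\left(-1\right) \frac{1}{-12 + 1905}} = \left(-5010476\right) \left(- \frac{1}{2569564}\right) + \frac{1104}{\left(-1\right) \frac{1}{1893}} = \frac{1252619}{642391} + \frac{1104}{\left(-1\right) \frac{1}{1893}} = \frac{1252619}{642391} + \frac{1104}{- \frac{1}{1893}} = \frac{1252619}{642391} + 1104 \left(-1893\right) = \frac{1252619}{642391} - 2089872 = - \frac{1342513711333}{642391} \approx -2.0899 \cdot 10^{6}$)
$\frac{1}{-2196160 + Z} = \frac{1}{-2196160 - \frac{1342513711333}{642391}} = \frac{1}{- \frac{2753307129893}{642391}} = - \frac{642391}{2753307129893}$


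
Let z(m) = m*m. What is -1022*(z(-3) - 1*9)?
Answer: 0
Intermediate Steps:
z(m) = m²
-1022*(z(-3) - 1*9) = -1022*((-3)² - 1*9) = -1022*(9 - 9) = -1022*0 = 0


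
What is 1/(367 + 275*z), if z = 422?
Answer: 1/116417 ≈ 8.5898e-6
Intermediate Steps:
1/(367 + 275*z) = 1/(367 + 275*422) = 1/(367 + 116050) = 1/116417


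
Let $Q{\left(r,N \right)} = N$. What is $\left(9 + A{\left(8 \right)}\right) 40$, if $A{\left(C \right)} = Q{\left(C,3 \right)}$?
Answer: $480$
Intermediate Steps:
$A{\left(C \right)} = 3$
$\left(9 + A{\left(8 \right)}\right) 40 = \left(9 + 3\right) 40 = 12 \cdot 40 = 480$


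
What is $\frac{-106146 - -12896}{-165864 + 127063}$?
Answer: $\frac{93250}{38801} \approx 2.4033$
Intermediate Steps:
$\frac{-106146 - -12896}{-165864 + 127063} = \frac{-106146 + \left(-175412 + 188308\right)}{-38801} = \left(-106146 + 12896\right) \left(- \frac{1}{38801}\right) = \left(-93250\right) \left(- \frac{1}{38801}\right) = \frac{93250}{38801}$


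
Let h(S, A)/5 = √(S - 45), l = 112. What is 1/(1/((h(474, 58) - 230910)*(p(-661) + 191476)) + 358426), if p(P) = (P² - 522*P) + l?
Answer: 18113497487892845974081190340/6492348450595481130530906010264181 + 4867755*√429/6492348450595481130530906010264181 ≈ 2.7900e-6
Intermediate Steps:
h(S, A) = 5*√(-45 + S) (h(S, A) = 5*√(S - 45) = 5*√(-45 + S))
p(P) = 112 + P² - 522*P (p(P) = (P² - 522*P) + 112 = 112 + P² - 522*P)
1/(1/((h(474, 58) - 230910)*(p(-661) + 191476)) + 358426) = 1/(1/((5*√(-45 + 474) - 230910)*((112 + (-661)² - 522*(-661)) + 191476)) + 358426) = 1/(1/((5*√429 - 230910)*((112 + 436921 + 345042) + 191476)) + 358426) = 1/(1/((-230910 + 5*√429)*(782075 + 191476)) + 358426) = 1/(1/((-230910 + 5*√429)*973551) + 358426) = 1/(1/(-224802661410 + 4867755*√429) + 358426) = 1/(358426 + 1/(-224802661410 + 4867755*√429))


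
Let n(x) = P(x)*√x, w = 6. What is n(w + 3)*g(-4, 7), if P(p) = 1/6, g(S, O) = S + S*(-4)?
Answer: 6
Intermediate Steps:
g(S, O) = -3*S (g(S, O) = S - 4*S = -3*S)
P(p) = ⅙
n(x) = √x/6
n(w + 3)*g(-4, 7) = (√(6 + 3)/6)*(-3*(-4)) = (√9/6)*12 = ((⅙)*3)*12 = (½)*12 = 6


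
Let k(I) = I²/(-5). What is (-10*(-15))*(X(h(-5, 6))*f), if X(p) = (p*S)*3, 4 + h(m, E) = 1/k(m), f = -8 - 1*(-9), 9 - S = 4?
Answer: -9450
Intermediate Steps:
S = 5 (S = 9 - 1*4 = 9 - 4 = 5)
k(I) = -I²/5 (k(I) = I²*(-⅕) = -I²/5)
f = 1 (f = -8 + 9 = 1)
h(m, E) = -4 - 5/m² (h(m, E) = -4 + 1/(-m²/5) = -4 - 5/m²)
X(p) = 15*p (X(p) = (p*5)*3 = (5*p)*3 = 15*p)
(-10*(-15))*(X(h(-5, 6))*f) = (-10*(-15))*((15*(-4 - 5/(-5)²))*1) = 150*((15*(-4 - 5*1/25))*1) = 150*((15*(-4 - ⅕))*1) = 150*((15*(-21/5))*1) = 150*(-63*1) = 150*(-63) = -9450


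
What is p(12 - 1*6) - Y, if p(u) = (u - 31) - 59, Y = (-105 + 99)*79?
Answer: 390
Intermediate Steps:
Y = -474 (Y = -6*79 = -474)
p(u) = -90 + u (p(u) = (-31 + u) - 59 = -90 + u)
p(12 - 1*6) - Y = (-90 + (12 - 1*6)) - 1*(-474) = (-90 + (12 - 6)) + 474 = (-90 + 6) + 474 = -84 + 474 = 390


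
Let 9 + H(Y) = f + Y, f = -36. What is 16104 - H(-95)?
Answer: 16244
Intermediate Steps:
H(Y) = -45 + Y (H(Y) = -9 + (-36 + Y) = -45 + Y)
16104 - H(-95) = 16104 - (-45 - 95) = 16104 - 1*(-140) = 16104 + 140 = 16244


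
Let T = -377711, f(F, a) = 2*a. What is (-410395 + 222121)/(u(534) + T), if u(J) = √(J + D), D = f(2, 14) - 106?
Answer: 71113160814/142665599065 + 376548*√114/142665599065 ≈ 0.49849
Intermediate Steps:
D = -78 (D = 2*14 - 106 = 28 - 106 = -78)
u(J) = √(-78 + J) (u(J) = √(J - 78) = √(-78 + J))
(-410395 + 222121)/(u(534) + T) = (-410395 + 222121)/(√(-78 + 534) - 377711) = -188274/(√456 - 377711) = -188274/(2*√114 - 377711) = -188274/(-377711 + 2*√114)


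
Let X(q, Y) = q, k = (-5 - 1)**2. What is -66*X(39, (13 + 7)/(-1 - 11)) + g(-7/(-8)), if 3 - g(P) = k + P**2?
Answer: -166897/64 ≈ -2607.8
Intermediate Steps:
k = 36 (k = (-6)**2 = 36)
g(P) = -33 - P**2 (g(P) = 3 - (36 + P**2) = 3 + (-36 - P**2) = -33 - P**2)
-66*X(39, (13 + 7)/(-1 - 11)) + g(-7/(-8)) = -66*39 + (-33 - (-7/(-8))**2) = -2574 + (-33 - (-7*(-1/8))**2) = -2574 + (-33 - (7/8)**2) = -2574 + (-33 - 1*49/64) = -2574 + (-33 - 49/64) = -2574 - 2161/64 = -166897/64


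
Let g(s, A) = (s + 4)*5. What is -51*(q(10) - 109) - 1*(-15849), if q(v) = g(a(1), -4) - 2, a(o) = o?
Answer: 20235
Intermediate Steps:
g(s, A) = 20 + 5*s (g(s, A) = (4 + s)*5 = 20 + 5*s)
q(v) = 23 (q(v) = (20 + 5*1) - 2 = (20 + 5) - 2 = 25 - 2 = 23)
-51*(q(10) - 109) - 1*(-15849) = -51*(23 - 109) - 1*(-15849) = -51*(-86) + 15849 = 4386 + 15849 = 20235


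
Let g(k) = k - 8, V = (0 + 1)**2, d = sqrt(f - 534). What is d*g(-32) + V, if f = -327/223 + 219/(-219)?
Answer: 1 - 160*I*sqrt(1667371)/223 ≈ 1.0 - 926.47*I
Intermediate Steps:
f = -550/223 (f = -327*1/223 + 219*(-1/219) = -327/223 - 1 = -550/223 ≈ -2.4664)
d = 4*I*sqrt(1667371)/223 (d = sqrt(-550/223 - 534) = sqrt(-119632/223) = 4*I*sqrt(1667371)/223 ≈ 23.162*I)
V = 1 (V = 1**2 = 1)
g(k) = -8 + k
d*g(-32) + V = (4*I*sqrt(1667371)/223)*(-8 - 32) + 1 = (4*I*sqrt(1667371)/223)*(-40) + 1 = -160*I*sqrt(1667371)/223 + 1 = 1 - 160*I*sqrt(1667371)/223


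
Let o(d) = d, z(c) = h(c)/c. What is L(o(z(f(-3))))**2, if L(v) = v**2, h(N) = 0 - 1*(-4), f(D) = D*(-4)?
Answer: 1/81 ≈ 0.012346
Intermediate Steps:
f(D) = -4*D
h(N) = 4 (h(N) = 0 + 4 = 4)
z(c) = 4/c
L(o(z(f(-3))))**2 = ((4/((-4*(-3))))**2)**2 = ((4/12)**2)**2 = ((4*(1/12))**2)**2 = ((1/3)**2)**2 = (1/9)**2 = 1/81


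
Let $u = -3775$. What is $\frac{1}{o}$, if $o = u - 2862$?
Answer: $- \frac{1}{6637} \approx -0.00015067$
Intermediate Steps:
$o = -6637$ ($o = -3775 - 2862 = -6637$)
$\frac{1}{o} = \frac{1}{-6637} = - \frac{1}{6637}$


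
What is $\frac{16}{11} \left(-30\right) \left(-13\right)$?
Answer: $\frac{6240}{11} \approx 567.27$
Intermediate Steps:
$\frac{16}{11} \left(-30\right) \left(-13\right) = \left(- \frac{480}{11}\right) \left(-13\right) = \frac{6240}{11}$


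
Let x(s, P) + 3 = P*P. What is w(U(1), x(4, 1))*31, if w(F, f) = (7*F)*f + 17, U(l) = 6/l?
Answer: -2077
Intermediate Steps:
x(s, P) = -3 + P² (x(s, P) = -3 + P*P = -3 + P²)
w(F, f) = 17 + 7*F*f (w(F, f) = 7*F*f + 17 = 17 + 7*F*f)
w(U(1), x(4, 1))*31 = (17 + 7*(6/1)*(-3 + 1²))*31 = (17 + 7*(6*1)*(-3 + 1))*31 = (17 + 7*6*(-2))*31 = (17 - 84)*31 = -67*31 = -2077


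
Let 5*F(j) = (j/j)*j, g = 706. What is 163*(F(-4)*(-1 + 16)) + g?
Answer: -1250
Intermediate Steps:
F(j) = j/5 (F(j) = ((j/j)*j)/5 = (1*j)/5 = j/5)
163*(F(-4)*(-1 + 16)) + g = 163*(((1/5)*(-4))*(-1 + 16)) + 706 = 163*(-4/5*15) + 706 = 163*(-12) + 706 = -1956 + 706 = -1250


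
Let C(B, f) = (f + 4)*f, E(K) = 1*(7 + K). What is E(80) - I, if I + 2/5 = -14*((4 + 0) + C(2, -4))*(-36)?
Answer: -9643/5 ≈ -1928.6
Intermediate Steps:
E(K) = 7 + K
C(B, f) = f*(4 + f) (C(B, f) = (4 + f)*f = f*(4 + f))
I = 10078/5 (I = -2/5 - 14*((4 + 0) - 4*(4 - 4))*(-36) = -2/5 - 14*(4 - 4*0)*(-36) = -2/5 - 14*(4 + 0)*(-36) = -2/5 - 14*4*(-36) = -2/5 - 56*(-36) = -2/5 + 2016 = 10078/5 ≈ 2015.6)
E(80) - I = (7 + 80) - 1*10078/5 = 87 - 10078/5 = -9643/5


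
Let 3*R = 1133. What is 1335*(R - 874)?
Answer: -662605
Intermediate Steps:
R = 1133/3 (R = (⅓)*1133 = 1133/3 ≈ 377.67)
1335*(R - 874) = 1335*(1133/3 - 874) = 1335*(-1489/3) = -662605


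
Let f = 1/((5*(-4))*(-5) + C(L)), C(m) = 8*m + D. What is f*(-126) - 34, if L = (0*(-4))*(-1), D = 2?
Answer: -599/17 ≈ -35.235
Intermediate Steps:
L = 0 (L = 0*(-1) = 0)
C(m) = 2 + 8*m (C(m) = 8*m + 2 = 2 + 8*m)
f = 1/102 (f = 1/((5*(-4))*(-5) + (2 + 8*0)) = 1/(-20*(-5) + (2 + 0)) = 1/(100 + 2) = 1/102 ≈ 0.0098039)
f*(-126) - 34 = (1/102)*(-126) - 34 = -21/17 - 34 = -599/17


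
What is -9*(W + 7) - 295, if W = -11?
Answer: -259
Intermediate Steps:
-9*(W + 7) - 295 = -9*(-11 + 7) - 295 = -9*(-4) - 295 = 36 - 295 = -259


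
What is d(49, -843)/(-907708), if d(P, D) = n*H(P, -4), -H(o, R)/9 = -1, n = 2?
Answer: -9/453854 ≈ -1.9830e-5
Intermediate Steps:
H(o, R) = 9 (H(o, R) = -9*(-1) = 9)
d(P, D) = 18 (d(P, D) = 2*9 = 18)
d(49, -843)/(-907708) = 18/(-907708) = 18*(-1/907708) = -9/453854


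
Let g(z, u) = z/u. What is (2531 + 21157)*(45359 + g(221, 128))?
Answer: 17192078253/16 ≈ 1.0745e+9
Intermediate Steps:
(2531 + 21157)*(45359 + g(221, 128)) = (2531 + 21157)*(45359 + 221/128) = 23688*(45359 + 221*(1/128)) = 23688*(45359 + 221/128) = 23688*(5806173/128) = 17192078253/16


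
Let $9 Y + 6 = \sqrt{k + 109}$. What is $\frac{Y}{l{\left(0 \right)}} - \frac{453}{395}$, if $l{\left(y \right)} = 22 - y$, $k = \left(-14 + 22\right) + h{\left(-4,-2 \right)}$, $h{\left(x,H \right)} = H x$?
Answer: $- \frac{15344}{13035} + \frac{5 \sqrt{5}}{198} \approx -1.1207$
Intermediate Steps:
$k = 16$ ($k = \left(-14 + 22\right) - -8 = 8 + 8 = 16$)
$Y = - \frac{2}{3} + \frac{5 \sqrt{5}}{9}$ ($Y = - \frac{2}{3} + \frac{\sqrt{16 + 109}}{9} = - \frac{2}{3} + \frac{\sqrt{125}}{9} = - \frac{2}{3} + \frac{5 \sqrt{5}}{9} \approx 0.57559$)
$\frac{Y}{l{\left(0 \right)}} - \frac{453}{395} = \frac{- \frac{2}{3} + \frac{5 \sqrt{5}}{9}}{22 - 0} - \frac{453}{395} = \frac{- \frac{2}{3} + \frac{5 \sqrt{5}}{9}}{22 + 0} - \frac{453}{395} = \frac{- \frac{2}{3} + \frac{5 \sqrt{5}}{9}}{22} - \frac{453}{395} = \left(- \frac{2}{3} + \frac{5 \sqrt{5}}{9}\right) \frac{1}{22} - \frac{453}{395} = \left(- \frac{1}{33} + \frac{5 \sqrt{5}}{198}\right) - \frac{453}{395} = - \frac{15344}{13035} + \frac{5 \sqrt{5}}{198}$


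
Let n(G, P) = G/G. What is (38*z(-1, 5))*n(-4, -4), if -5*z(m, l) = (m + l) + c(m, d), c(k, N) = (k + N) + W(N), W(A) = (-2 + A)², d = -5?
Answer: -1786/5 ≈ -357.20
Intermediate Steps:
c(k, N) = N + k + (-2 + N)² (c(k, N) = (k + N) + (-2 + N)² = (N + k) + (-2 + N)² = N + k + (-2 + N)²)
n(G, P) = 1
z(m, l) = -44/5 - 2*m/5 - l/5 (z(m, l) = -((m + l) + (-5 + m + (-2 - 5)²))/5 = -((l + m) + (-5 + m + (-7)²))/5 = -((l + m) + (-5 + m + 49))/5 = -((l + m) + (44 + m))/5 = -(44 + l + 2*m)/5 = -44/5 - 2*m/5 - l/5)
(38*z(-1, 5))*n(-4, -4) = (38*(-44/5 - ⅖*(-1) - ⅕*5))*1 = (38*(-44/5 + ⅖ - 1))*1 = (38*(-47/5))*1 = -1786/5*1 = -1786/5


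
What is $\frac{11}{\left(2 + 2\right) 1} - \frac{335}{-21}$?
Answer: $\frac{1571}{84} \approx 18.702$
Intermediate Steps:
$\frac{11}{\left(2 + 2\right) 1} - \frac{335}{-21} = \frac{11}{4 \cdot 1} - - \frac{335}{21} = \frac{11}{4} + \frac{335}{21} = \frac{1571}{84}$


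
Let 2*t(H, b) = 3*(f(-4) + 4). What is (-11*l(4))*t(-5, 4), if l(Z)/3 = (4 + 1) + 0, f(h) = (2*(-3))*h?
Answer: -6930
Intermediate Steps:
f(h) = -6*h
l(Z) = 15 (l(Z) = 3*((4 + 1) + 0) = 3*(5 + 0) = 3*5 = 15)
t(H, b) = 42 (t(H, b) = (3*(-6*(-4) + 4))/2 = (3*(24 + 4))/2 = (3*28)/2 = (½)*84 = 42)
(-11*l(4))*t(-5, 4) = -11*15*42 = -165*42 = -6930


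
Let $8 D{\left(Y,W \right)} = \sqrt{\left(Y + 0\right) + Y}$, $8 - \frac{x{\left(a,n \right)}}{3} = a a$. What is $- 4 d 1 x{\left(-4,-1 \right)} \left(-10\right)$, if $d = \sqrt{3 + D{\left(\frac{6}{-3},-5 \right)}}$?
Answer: $- 480 \sqrt{12 + i} \approx -1664.2 - 69.222 i$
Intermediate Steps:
$x{\left(a,n \right)} = 24 - 3 a^{2}$ ($x{\left(a,n \right)} = 24 - 3 a a = 24 - 3 a^{2}$)
$D{\left(Y,W \right)} = \frac{\sqrt{2} \sqrt{Y}}{8}$ ($D{\left(Y,W \right)} = \frac{\sqrt{\left(Y + 0\right) + Y}}{8} = \frac{\sqrt{Y + Y}}{8} = \frac{\sqrt{2 Y}}{8} = \frac{\sqrt{2} \sqrt{Y}}{8}$)
$d = \sqrt{3 + \frac{i}{4}}$ ($d = \sqrt{3 + \frac{\sqrt{2} \sqrt{\frac{6}{-3}}}{8}} = \sqrt{3 + \frac{\sqrt{2} \sqrt{6 \left(- \frac{1}{3}\right)}}{8}} = \sqrt{3 + \frac{\sqrt{2} \sqrt{-2}}{8}} = \sqrt{3 + \frac{\sqrt{2} i \sqrt{2}}{8}} = \sqrt{3 + \frac{i}{4}} \approx 1.7336 + 0.072106 i$)
$- 4 d 1 x{\left(-4,-1 \right)} \left(-10\right) = - 4 \frac{\sqrt{12 + i}}{2} \cdot 1 \left(24 - 3 \left(-4\right)^{2}\right) \left(-10\right) = - 2 \sqrt{12 + i} 1 \left(24 - 48\right) \left(-10\right) = - 2 \sqrt{12 + i} \left(24 - 48\right) \left(-10\right) = - 2 \sqrt{12 + i} \left(-24\right) \left(-10\right) = 48 \sqrt{12 + i} \left(-10\right) = - 480 \sqrt{12 + i}$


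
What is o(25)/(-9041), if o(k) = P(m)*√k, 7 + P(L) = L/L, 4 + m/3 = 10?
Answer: 30/9041 ≈ 0.0033182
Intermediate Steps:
m = 18 (m = -12 + 3*10 = -12 + 30 = 18)
P(L) = -6 (P(L) = -7 + L/L = -7 + 1 = -6)
o(k) = -6*√k
o(25)/(-9041) = -6*√25/(-9041) = -6*5*(-1/9041) = -30*(-1/9041) = 30/9041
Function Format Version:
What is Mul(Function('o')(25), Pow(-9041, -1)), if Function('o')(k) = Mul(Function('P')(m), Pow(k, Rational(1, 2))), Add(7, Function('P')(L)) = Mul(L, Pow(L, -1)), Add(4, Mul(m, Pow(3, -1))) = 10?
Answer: Rational(30, 9041) ≈ 0.0033182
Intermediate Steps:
m = 18 (m = Add(-12, Mul(3, 10)) = Add(-12, 30) = 18)
Function('P')(L) = -6 (Function('P')(L) = Add(-7, Mul(L, Pow(L, -1))) = Add(-7, 1) = -6)
Function('o')(k) = Mul(-6, Pow(k, Rational(1, 2)))
Mul(Function('o')(25), Pow(-9041, -1)) = Mul(Mul(-6, Pow(25, Rational(1, 2))), Pow(-9041, -1)) = Mul(Mul(-6, 5), Rational(-1, 9041)) = Mul(-30, Rational(-1, 9041)) = Rational(30, 9041)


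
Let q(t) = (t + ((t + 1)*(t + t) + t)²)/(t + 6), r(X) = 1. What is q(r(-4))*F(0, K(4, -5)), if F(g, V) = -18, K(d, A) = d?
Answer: -468/7 ≈ -66.857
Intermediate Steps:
q(t) = (t + (t + 2*t*(1 + t))²)/(6 + t) (q(t) = (t + ((1 + t)*(2*t) + t)²)/(6 + t) = (t + (2*t*(1 + t) + t)²)/(6 + t) = (t + (t + 2*t*(1 + t))²)/(6 + t))
q(r(-4))*F(0, K(4, -5)) = (1*(1 + 1*(3 + 2*1)²)/(6 + 1))*(-18) = (1*(1 + 1*(3 + 2)²)/7)*(-18) = (1*(⅐)*(1 + 1*5²))*(-18) = (1*(⅐)*(1 + 1*25))*(-18) = (1*(⅐)*(1 + 25))*(-18) = (1*(⅐)*26)*(-18) = (26/7)*(-18) = -468/7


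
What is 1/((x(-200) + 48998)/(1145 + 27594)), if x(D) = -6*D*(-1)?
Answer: 28739/47798 ≈ 0.60126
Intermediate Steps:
x(D) = 6*D
1/((x(-200) + 48998)/(1145 + 27594)) = 1/((6*(-200) + 48998)/(1145 + 27594)) = 1/((-1200 + 48998)/28739) = 1/(47798*(1/28739)) = 1/(47798/28739) = 28739/47798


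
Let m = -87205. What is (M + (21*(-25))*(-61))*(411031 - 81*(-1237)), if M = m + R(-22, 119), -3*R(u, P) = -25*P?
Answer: -83107779820/3 ≈ -2.7703e+10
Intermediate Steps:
R(u, P) = 25*P/3 (R(u, P) = -(-25)*P/3 = 25*P/3)
M = -258640/3 (M = -87205 + (25/3)*119 = -87205 + 2975/3 = -258640/3 ≈ -86213.)
(M + (21*(-25))*(-61))*(411031 - 81*(-1237)) = (-258640/3 + (21*(-25))*(-61))*(411031 - 81*(-1237)) = (-258640/3 - 525*(-61))*(411031 + 100197) = (-258640/3 + 32025)*511228 = -162565/3*511228 = -83107779820/3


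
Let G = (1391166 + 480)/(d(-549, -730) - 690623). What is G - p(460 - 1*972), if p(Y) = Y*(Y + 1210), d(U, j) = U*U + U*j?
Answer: 2064184847/5774 ≈ 3.5750e+5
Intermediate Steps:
d(U, j) = U**2 + U*j
p(Y) = Y*(1210 + Y)
G = 695823/5774 (G = (1391166 + 480)/(-549*(-549 - 730) - 690623) = 1391646/(-549*(-1279) - 690623) = 1391646/(702171 - 690623) = 1391646/11548 = 1391646*(1/11548) = 695823/5774 ≈ 120.51)
G - p(460 - 1*972) = 695823/5774 - (460 - 1*972)*(1210 + (460 - 1*972)) = 695823/5774 - (460 - 972)*(1210 + (460 - 972)) = 695823/5774 - (-512)*(1210 - 512) = 695823/5774 - (-512)*698 = 695823/5774 - 1*(-357376) = 695823/5774 + 357376 = 2064184847/5774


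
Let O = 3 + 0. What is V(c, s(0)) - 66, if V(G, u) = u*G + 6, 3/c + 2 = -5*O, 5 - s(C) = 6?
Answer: -1017/17 ≈ -59.824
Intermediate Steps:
O = 3
s(C) = -1 (s(C) = 5 - 1*6 = 5 - 6 = -1)
c = -3/17 (c = 3/(-2 - 5*3) = 3/(-2 - 15) = 3/(-17) = 3*(-1/17) = -3/17 ≈ -0.17647)
V(G, u) = 6 + G*u (V(G, u) = G*u + 6 = 6 + G*u)
V(c, s(0)) - 66 = (6 - 3/17*(-1)) - 66 = (6 + 3/17) - 66 = 105/17 - 66 = -1017/17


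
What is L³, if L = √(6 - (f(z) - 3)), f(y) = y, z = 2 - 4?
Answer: 11*√11 ≈ 36.483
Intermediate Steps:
z = -2
L = √11 (L = √(6 - (-2 - 3)) = √(6 - 1*(-5)) = √(6 + 5) = √11 ≈ 3.3166)
L³ = (√11)³ = 11*√11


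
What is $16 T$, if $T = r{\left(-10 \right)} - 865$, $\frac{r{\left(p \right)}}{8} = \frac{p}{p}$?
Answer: $-13712$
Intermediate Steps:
$r{\left(p \right)} = 8$ ($r{\left(p \right)} = 8 \frac{p}{p} = 8 \cdot 1 = 8$)
$T = -857$ ($T = 8 - 865 = -857$)
$16 T = 16 \left(-857\right) = -13712$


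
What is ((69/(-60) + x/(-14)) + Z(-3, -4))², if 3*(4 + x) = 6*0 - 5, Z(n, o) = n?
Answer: 2474329/176400 ≈ 14.027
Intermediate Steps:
x = -17/3 (x = -4 + (6*0 - 5)/3 = -4 + (0 - 5)/3 = -4 + (⅓)*(-5) = -4 - 5/3 = -17/3 ≈ -5.6667)
((69/(-60) + x/(-14)) + Z(-3, -4))² = ((69/(-60) - 17/3/(-14)) - 3)² = ((69*(-1/60) - 17/3*(-1/14)) - 3)² = ((-23/20 + 17/42) - 3)² = (-313/420 - 3)² = (-1573/420)² = 2474329/176400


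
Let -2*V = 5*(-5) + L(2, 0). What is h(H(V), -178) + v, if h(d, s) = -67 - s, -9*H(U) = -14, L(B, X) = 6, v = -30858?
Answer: -30747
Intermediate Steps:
V = 19/2 (V = -(5*(-5) + 6)/2 = -(-25 + 6)/2 = -1/2*(-19) = 19/2 ≈ 9.5000)
H(U) = 14/9 (H(U) = -1/9*(-14) = 14/9)
h(H(V), -178) + v = (-67 - 1*(-178)) - 30858 = (-67 + 178) - 30858 = 111 - 30858 = -30747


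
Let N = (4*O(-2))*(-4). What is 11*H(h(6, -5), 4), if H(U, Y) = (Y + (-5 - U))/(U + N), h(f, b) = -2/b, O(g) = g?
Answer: -77/162 ≈ -0.47531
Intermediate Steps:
N = 32 (N = (4*(-2))*(-4) = -8*(-4) = 32)
H(U, Y) = (-5 + Y - U)/(32 + U) (H(U, Y) = (Y + (-5 - U))/(U + 32) = (-5 + Y - U)/(32 + U))
11*H(h(6, -5), 4) = 11*((-5 + 4 - (-2)/(-5))/(32 - 2/(-5))) = 11*((-5 + 4 - (-2)*(-1)/5)/(32 - 2*(-1/5))) = 11*((-5 + 4 - 1*2/5)/(32 + 2/5)) = 11*((-5 + 4 - 2/5)/(162/5)) = 11*((5/162)*(-7/5)) = 11*(-7/162) = -77/162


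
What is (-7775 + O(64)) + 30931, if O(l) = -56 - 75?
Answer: 23025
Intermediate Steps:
O(l) = -131
(-7775 + O(64)) + 30931 = (-7775 - 131) + 30931 = -7906 + 30931 = 23025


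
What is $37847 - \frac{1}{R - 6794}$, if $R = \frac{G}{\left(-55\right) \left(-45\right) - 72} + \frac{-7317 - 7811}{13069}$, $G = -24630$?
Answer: $\frac{2696251839878857}{71240833604} \approx 37847.0$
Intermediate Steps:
$R = - \frac{119414018}{10468269}$ ($R = - \frac{24630}{\left(-55\right) \left(-45\right) - 72} + \frac{-7317 - 7811}{13069} = - \frac{24630}{2475 - 72} - \frac{15128}{13069} = - \frac{24630}{2403} - \frac{15128}{13069} = \left(-24630\right) \frac{1}{2403} - \frac{15128}{13069} = - \frac{8210}{801} - \frac{15128}{13069} = - \frac{119414018}{10468269} \approx -11.407$)
$37847 - \frac{1}{R - 6794} = 37847 - \frac{1}{- \frac{119414018}{10468269} - 6794} = 37847 - \frac{1}{- \frac{71240833604}{10468269}} = 37847 - - \frac{10468269}{71240833604} = 37847 + \frac{10468269}{71240833604} = \frac{2696251839878857}{71240833604}$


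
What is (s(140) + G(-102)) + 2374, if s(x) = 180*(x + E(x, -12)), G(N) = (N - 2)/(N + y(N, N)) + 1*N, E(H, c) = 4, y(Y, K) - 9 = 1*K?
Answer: 422888/15 ≈ 28193.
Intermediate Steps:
y(Y, K) = 9 + K (y(Y, K) = 9 + 1*K = 9 + K)
G(N) = N + (-2 + N)/(9 + 2*N) (G(N) = (N - 2)/(N + (9 + N)) + 1*N = (-2 + N)/(9 + 2*N) + N = N + (-2 + N)/(9 + 2*N))
s(x) = 720 + 180*x (s(x) = 180*(x + 4) = 180*(4 + x) = 720 + 180*x)
(s(140) + G(-102)) + 2374 = ((720 + 180*140) + 2*(-1 + (-102)**2 + 5*(-102))/(9 + 2*(-102))) + 2374 = ((720 + 25200) + 2*(-1 + 10404 - 510)/(9 - 204)) + 2374 = (25920 + 2*9893/(-195)) + 2374 = (25920 + 2*(-1/195)*9893) + 2374 = (25920 - 1522/15) + 2374 = 387278/15 + 2374 = 422888/15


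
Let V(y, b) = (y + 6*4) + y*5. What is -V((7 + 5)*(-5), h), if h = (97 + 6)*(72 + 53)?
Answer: 336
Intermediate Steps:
h = 12875 (h = 103*125 = 12875)
V(y, b) = 24 + 6*y (V(y, b) = (y + 24) + 5*y = (24 + y) + 5*y = 24 + 6*y)
-V((7 + 5)*(-5), h) = -(24 + 6*((7 + 5)*(-5))) = -(24 + 6*(12*(-5))) = -(24 + 6*(-60)) = -(24 - 360) = -1*(-336) = 336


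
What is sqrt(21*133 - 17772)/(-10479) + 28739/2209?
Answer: 28739/2209 - I*sqrt(14979)/10479 ≈ 13.01 - 0.011679*I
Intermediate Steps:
sqrt(21*133 - 17772)/(-10479) + 28739/2209 = sqrt(2793 - 17772)*(-1/10479) + 28739*(1/2209) = sqrt(-14979)*(-1/10479) + 28739/2209 = (I*sqrt(14979))*(-1/10479) + 28739/2209 = -I*sqrt(14979)/10479 + 28739/2209 = 28739/2209 - I*sqrt(14979)/10479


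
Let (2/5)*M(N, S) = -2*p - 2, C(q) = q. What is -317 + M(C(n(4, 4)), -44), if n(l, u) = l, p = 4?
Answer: -342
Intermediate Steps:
M(N, S) = -25 (M(N, S) = 5*(-2*4 - 2)/2 = 5*(-8 - 2)/2 = (5/2)*(-10) = -25)
-317 + M(C(n(4, 4)), -44) = -317 - 25 = -342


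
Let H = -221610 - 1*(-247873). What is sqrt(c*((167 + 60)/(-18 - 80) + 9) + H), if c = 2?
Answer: sqrt(1287542)/7 ≈ 162.10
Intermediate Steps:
H = 26263 (H = -221610 + 247873 = 26263)
sqrt(c*((167 + 60)/(-18 - 80) + 9) + H) = sqrt(2*((167 + 60)/(-18 - 80) + 9) + 26263) = sqrt(2*(227/(-98) + 9) + 26263) = sqrt(2*(227*(-1/98) + 9) + 26263) = sqrt(2*(-227/98 + 9) + 26263) = sqrt(2*(655/98) + 26263) = sqrt(655/49 + 26263) = sqrt(1287542/49) = sqrt(1287542)/7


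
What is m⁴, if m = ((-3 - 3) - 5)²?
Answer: 214358881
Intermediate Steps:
m = 121 (m = (-6 - 5)² = (-11)² = 121)
m⁴ = 121⁴ = 214358881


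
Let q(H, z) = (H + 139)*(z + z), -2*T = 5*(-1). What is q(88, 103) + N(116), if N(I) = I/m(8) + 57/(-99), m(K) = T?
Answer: 7723291/165 ≈ 46808.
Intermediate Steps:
T = 5/2 (T = -5*(-1)/2 = -1/2*(-5) = 5/2 ≈ 2.5000)
q(H, z) = 2*z*(139 + H) (q(H, z) = (139 + H)*(2*z) = 2*z*(139 + H))
m(K) = 5/2
N(I) = -19/33 + 2*I/5 (N(I) = I/(5/2) + 57/(-99) = I*(2/5) + 57*(-1/99) = 2*I/5 - 19/33 = -19/33 + 2*I/5)
q(88, 103) + N(116) = 2*103*(139 + 88) + (-19/33 + (2/5)*116) = 2*103*227 + (-19/33 + 232/5) = 46762 + 7561/165 = 7723291/165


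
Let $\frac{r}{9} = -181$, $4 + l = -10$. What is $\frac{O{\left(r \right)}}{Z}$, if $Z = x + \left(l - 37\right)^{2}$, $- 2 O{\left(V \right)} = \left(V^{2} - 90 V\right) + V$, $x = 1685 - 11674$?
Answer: $\frac{1399311}{7388} \approx 189.4$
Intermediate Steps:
$l = -14$ ($l = -4 - 10 = -14$)
$r = -1629$ ($r = 9 \left(-181\right) = -1629$)
$x = -9989$ ($x = 1685 - 11674 = -9989$)
$O{\left(V \right)} = - \frac{V^{2}}{2} + \frac{89 V}{2}$ ($O{\left(V \right)} = - \frac{\left(V^{2} - 90 V\right) + V}{2} = - \frac{V^{2} - 89 V}{2} = - \frac{V^{2}}{2} + \frac{89 V}{2}$)
$Z = -7388$ ($Z = -9989 + \left(-14 - 37\right)^{2} = -9989 + \left(-51\right)^{2} = -9989 + 2601 = -7388$)
$\frac{O{\left(r \right)}}{Z} = \frac{\frac{1}{2} \left(-1629\right) \left(89 - -1629\right)}{-7388} = \frac{1}{2} \left(-1629\right) \left(89 + 1629\right) \left(- \frac{1}{7388}\right) = \frac{1}{2} \left(-1629\right) 1718 \left(- \frac{1}{7388}\right) = \left(-1399311\right) \left(- \frac{1}{7388}\right) = \frac{1399311}{7388}$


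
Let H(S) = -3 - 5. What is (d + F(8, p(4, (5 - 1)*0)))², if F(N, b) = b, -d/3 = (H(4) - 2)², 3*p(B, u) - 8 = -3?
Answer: 801025/9 ≈ 89003.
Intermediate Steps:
p(B, u) = 5/3 (p(B, u) = 8/3 + (⅓)*(-3) = 8/3 - 1 = 5/3)
H(S) = -8
d = -300 (d = -3*(-8 - 2)² = -3*(-10)² = -3*100 = -300)
(d + F(8, p(4, (5 - 1)*0)))² = (-300 + 5/3)² = (-895/3)² = 801025/9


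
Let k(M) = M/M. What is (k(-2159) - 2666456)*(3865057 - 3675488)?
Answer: -505477207895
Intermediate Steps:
k(M) = 1
(k(-2159) - 2666456)*(3865057 - 3675488) = (1 - 2666456)*(3865057 - 3675488) = -2666455*189569 = -505477207895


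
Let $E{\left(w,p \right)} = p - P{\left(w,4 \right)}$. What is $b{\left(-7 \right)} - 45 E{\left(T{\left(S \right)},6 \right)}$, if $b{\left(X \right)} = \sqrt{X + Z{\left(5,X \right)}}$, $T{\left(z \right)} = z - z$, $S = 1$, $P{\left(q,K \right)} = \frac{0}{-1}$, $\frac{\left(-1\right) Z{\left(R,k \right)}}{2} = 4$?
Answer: $-270 + i \sqrt{15} \approx -270.0 + 3.873 i$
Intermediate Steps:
$Z{\left(R,k \right)} = -8$ ($Z{\left(R,k \right)} = \left(-2\right) 4 = -8$)
$P{\left(q,K \right)} = 0$ ($P{\left(q,K \right)} = 0 \left(-1\right) = 0$)
$T{\left(z \right)} = 0$
$E{\left(w,p \right)} = p$ ($E{\left(w,p \right)} = p - 0 = p + 0 = p$)
$b{\left(X \right)} = \sqrt{-8 + X}$ ($b{\left(X \right)} = \sqrt{X - 8} = \sqrt{-8 + X}$)
$b{\left(-7 \right)} - 45 E{\left(T{\left(S \right)},6 \right)} = \sqrt{-8 - 7} - 270 = \sqrt{-15} - 270 = i \sqrt{15} - 270 = -270 + i \sqrt{15}$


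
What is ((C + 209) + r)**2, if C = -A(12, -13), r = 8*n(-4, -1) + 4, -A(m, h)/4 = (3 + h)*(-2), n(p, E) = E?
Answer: 81225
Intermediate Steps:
A(m, h) = 24 + 8*h (A(m, h) = -4*(3 + h)*(-2) = -4*(-6 - 2*h) = 24 + 8*h)
r = -4 (r = 8*(-1) + 4 = -8 + 4 = -4)
C = 80 (C = -(24 + 8*(-13)) = -(24 - 104) = -1*(-80) = 80)
((C + 209) + r)**2 = ((80 + 209) - 4)**2 = (289 - 4)**2 = 285**2 = 81225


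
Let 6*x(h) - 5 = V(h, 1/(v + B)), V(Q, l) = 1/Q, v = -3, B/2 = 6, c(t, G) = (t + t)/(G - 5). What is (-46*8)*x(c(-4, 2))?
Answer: -989/3 ≈ -329.67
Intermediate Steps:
c(t, G) = 2*t/(-5 + G) (c(t, G) = (2*t)/(-5 + G) = 2*t/(-5 + G))
B = 12 (B = 2*6 = 12)
V(Q, l) = 1/Q
x(h) = ⅚ + 1/(6*h)
(-46*8)*x(c(-4, 2)) = (-46*8)*((1 + 5*(2*(-4)/(-5 + 2)))/(6*((2*(-4)/(-5 + 2))))) = -184*(1 + 5*(2*(-4)/(-3)))/(3*(2*(-4)/(-3))) = -184*(1 + 5*(2*(-4)*(-⅓)))/(3*(2*(-4)*(-⅓))) = -184*(1 + 5*(8/3))/(3*8/3) = -184*3*(1 + 40/3)/(3*8) = -184*3*43/(3*8*3) = -368*43/48 = -989/3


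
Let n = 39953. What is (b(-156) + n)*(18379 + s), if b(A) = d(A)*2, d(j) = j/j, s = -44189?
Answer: -1031238550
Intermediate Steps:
d(j) = 1
b(A) = 2 (b(A) = 1*2 = 2)
(b(-156) + n)*(18379 + s) = (2 + 39953)*(18379 - 44189) = 39955*(-25810) = -1031238550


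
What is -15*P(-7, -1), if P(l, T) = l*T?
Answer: -105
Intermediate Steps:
P(l, T) = T*l
-15*P(-7, -1) = -(-15)*(-7) = -15*7 = -105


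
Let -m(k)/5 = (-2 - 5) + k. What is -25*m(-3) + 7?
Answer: -1243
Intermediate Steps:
m(k) = 35 - 5*k (m(k) = -5*((-2 - 5) + k) = -5*(-7 + k) = 35 - 5*k)
-25*m(-3) + 7 = -25*(35 - 5*(-3)) + 7 = -25*(35 + 15) + 7 = -25*50 + 7 = -1250 + 7 = -1243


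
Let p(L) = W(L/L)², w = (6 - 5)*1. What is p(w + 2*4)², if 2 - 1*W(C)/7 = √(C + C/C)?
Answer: 163268 - 115248*√2 ≈ 282.72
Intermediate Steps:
w = 1 (w = 1*1 = 1)
W(C) = 14 - 7*√(1 + C) (W(C) = 14 - 7*√(C + C/C) = 14 - 7*√(C + 1) = 14 - 7*√(1 + C))
p(L) = (14 - 7*√2)² (p(L) = (14 - 7*√(1 + L/L))² = (14 - 7*√(1 + 1))² = (14 - 7*√2)²)
p(w + 2*4)² = (294 - 196*√2)²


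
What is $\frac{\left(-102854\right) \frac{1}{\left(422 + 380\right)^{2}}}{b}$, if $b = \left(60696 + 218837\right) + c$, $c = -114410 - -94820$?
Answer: $- \frac{51427}{83598188686} \approx -6.1517 \cdot 10^{-7}$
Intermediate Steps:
$c = -19590$ ($c = -114410 + 94820 = -19590$)
$b = 259943$ ($b = \left(60696 + 218837\right) - 19590 = 279533 - 19590 = 259943$)
$\frac{\left(-102854\right) \frac{1}{\left(422 + 380\right)^{2}}}{b} = \frac{\left(-102854\right) \frac{1}{\left(422 + 380\right)^{2}}}{259943} = - \frac{102854}{802^{2}} \cdot \frac{1}{259943} = - \frac{102854}{643204} \cdot \frac{1}{259943} = \left(-102854\right) \frac{1}{643204} \cdot \frac{1}{259943} = \left(- \frac{51427}{321602}\right) \frac{1}{259943} = - \frac{51427}{83598188686}$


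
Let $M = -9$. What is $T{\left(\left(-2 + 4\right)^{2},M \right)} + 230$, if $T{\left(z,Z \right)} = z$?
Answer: $234$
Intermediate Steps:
$T{\left(\left(-2 + 4\right)^{2},M \right)} + 230 = \left(-2 + 4\right)^{2} + 230 = 2^{2} + 230 = 4 + 230 = 234$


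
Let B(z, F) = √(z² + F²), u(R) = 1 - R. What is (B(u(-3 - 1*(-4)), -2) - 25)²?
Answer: 529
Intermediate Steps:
B(z, F) = √(F² + z²)
(B(u(-3 - 1*(-4)), -2) - 25)² = (√((-2)² + (1 - (-3 - 1*(-4)))²) - 25)² = (√(4 + (1 - (-3 + 4))²) - 25)² = (√(4 + (1 - 1*1)²) - 25)² = (√(4 + (1 - 1)²) - 25)² = (√(4 + 0²) - 25)² = (√(4 + 0) - 25)² = (√4 - 25)² = (2 - 25)² = (-23)² = 529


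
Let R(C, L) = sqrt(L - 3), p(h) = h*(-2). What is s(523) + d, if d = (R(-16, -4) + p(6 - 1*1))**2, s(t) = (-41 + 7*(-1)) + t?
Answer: 568 - 20*I*sqrt(7) ≈ 568.0 - 52.915*I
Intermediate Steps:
p(h) = -2*h
s(t) = -48 + t (s(t) = (-41 - 7) + t = -48 + t)
R(C, L) = sqrt(-3 + L)
d = (-10 + I*sqrt(7))**2 (d = (sqrt(-3 - 4) - 2*(6 - 1*1))**2 = (sqrt(-7) - 2*(6 - 1))**2 = (I*sqrt(7) - 2*5)**2 = (I*sqrt(7) - 10)**2 = (-10 + I*sqrt(7))**2 ≈ 93.0 - 52.915*I)
s(523) + d = (-48 + 523) + (10 - I*sqrt(7))**2 = 475 + (10 - I*sqrt(7))**2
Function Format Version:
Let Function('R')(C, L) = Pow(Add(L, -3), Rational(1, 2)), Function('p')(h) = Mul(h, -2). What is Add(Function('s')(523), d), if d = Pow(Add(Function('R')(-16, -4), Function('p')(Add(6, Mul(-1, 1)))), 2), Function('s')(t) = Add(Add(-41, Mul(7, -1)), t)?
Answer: Add(568, Mul(-20, I, Pow(7, Rational(1, 2)))) ≈ Add(568.00, Mul(-52.915, I))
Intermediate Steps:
Function('p')(h) = Mul(-2, h)
Function('s')(t) = Add(-48, t) (Function('s')(t) = Add(Add(-41, -7), t) = Add(-48, t))
Function('R')(C, L) = Pow(Add(-3, L), Rational(1, 2))
d = Pow(Add(-10, Mul(I, Pow(7, Rational(1, 2)))), 2) (d = Pow(Add(Pow(Add(-3, -4), Rational(1, 2)), Mul(-2, Add(6, Mul(-1, 1)))), 2) = Pow(Add(Pow(-7, Rational(1, 2)), Mul(-2, Add(6, -1))), 2) = Pow(Add(Mul(I, Pow(7, Rational(1, 2))), Mul(-2, 5)), 2) = Pow(Add(Mul(I, Pow(7, Rational(1, 2))), -10), 2) = Pow(Add(-10, Mul(I, Pow(7, Rational(1, 2)))), 2) ≈ Add(93.000, Mul(-52.915, I)))
Add(Function('s')(523), d) = Add(Add(-48, 523), Pow(Add(10, Mul(-1, I, Pow(7, Rational(1, 2)))), 2)) = Add(475, Pow(Add(10, Mul(-1, I, Pow(7, Rational(1, 2)))), 2))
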